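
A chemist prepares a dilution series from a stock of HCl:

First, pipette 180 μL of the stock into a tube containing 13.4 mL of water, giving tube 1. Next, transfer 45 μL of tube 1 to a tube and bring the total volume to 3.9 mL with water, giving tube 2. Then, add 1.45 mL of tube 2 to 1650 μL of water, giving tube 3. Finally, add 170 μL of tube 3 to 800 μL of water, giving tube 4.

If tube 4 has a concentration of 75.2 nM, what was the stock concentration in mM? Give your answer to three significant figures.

6.00 mM

Step 1: 180 μL + 13.4 mL = 13580 μL total → factor 13580/180 = 75.444
Step 2: 45 μL brought to 3.9 mL → factor 3900/45 = 86.667
Step 3: 1.45 mL + 1650 μL = 3.1 mL total → factor 3.1/1.45 = 2.1379
Step 4: 170 μL + 800 μL = 970 μL total → factor 970/170 = 5.7059
Overall dilution factor = 75.444 × 86.667 × 2.1379 × 5.7059 = 79762
Stock = 75.2 nM × 79762 = 5.998 × 10^6 nM = 6.00 mM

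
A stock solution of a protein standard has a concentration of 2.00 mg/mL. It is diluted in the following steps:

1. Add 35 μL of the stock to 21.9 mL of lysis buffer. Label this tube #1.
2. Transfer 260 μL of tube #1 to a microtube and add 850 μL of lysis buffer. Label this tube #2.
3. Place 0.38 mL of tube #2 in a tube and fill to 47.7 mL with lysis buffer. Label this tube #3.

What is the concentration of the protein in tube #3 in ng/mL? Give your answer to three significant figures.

5.95 ng/mL

Step 1: 35 μL + 21.9 mL = 21935 μL total → factor 21935/35 = 626.71
Step 2: 260 μL + 850 μL = 1110 μL total → factor 1110/260 = 4.2692
Step 3: 0.38 mL brought to 47.7 mL → factor 47.7/0.38 = 125.53
Overall dilution factor = 626.71 × 4.2692 × 125.53 = 3.3586 × 10^5
Final = 2.00 mg/mL / 3.3586 × 10^5 = 5.955 × 10^-6 mg/mL = 5.95 ng/mL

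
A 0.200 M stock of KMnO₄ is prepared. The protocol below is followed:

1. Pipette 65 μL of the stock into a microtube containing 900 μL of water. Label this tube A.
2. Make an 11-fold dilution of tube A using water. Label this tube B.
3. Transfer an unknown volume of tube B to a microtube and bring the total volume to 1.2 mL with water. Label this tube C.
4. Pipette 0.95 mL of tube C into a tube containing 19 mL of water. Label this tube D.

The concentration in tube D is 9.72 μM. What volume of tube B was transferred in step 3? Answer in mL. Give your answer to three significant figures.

0.200 mL

Step 1: 65 μL + 900 μL = 965 μL total → factor 965/65 = 14.846
Step 2: 11-fold → factor 11
Step 3: v brought to 1.2 mL → factor = 1.2 mL/v
Step 4: 0.95 mL + 19 mL = 19.95 mL total → factor 19.95/0.95 = 21
Product of known-step factors = 3429.5
Overall factor = 0.200 M / (9.72 μM) = 20576
Step-3 factor = 20576 / 3429.5 = 5.9998
v = 1.2 mL / 5.9998 = 0.200 mL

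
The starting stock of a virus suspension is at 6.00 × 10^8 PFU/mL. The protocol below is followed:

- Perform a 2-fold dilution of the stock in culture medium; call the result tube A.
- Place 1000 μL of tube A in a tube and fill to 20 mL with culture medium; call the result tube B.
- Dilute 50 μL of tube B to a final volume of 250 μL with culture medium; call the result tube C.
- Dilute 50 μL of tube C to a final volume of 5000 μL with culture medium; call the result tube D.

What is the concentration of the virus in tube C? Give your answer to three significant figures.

Step 1: 2-fold → factor 2
Step 2: 1000 μL brought to 20 mL → factor 20000/1000 = 20
Step 3: 50 μL brought to 250 μL → factor 250/50 = 5
Dilution factor through tube C = 2 × 20 × 5 = 200
[tube C] = 6.00 × 10^8 PFU/mL / 200 = 3.00 × 10^6 PFU/mL

3.00 × 10^6 PFU/mL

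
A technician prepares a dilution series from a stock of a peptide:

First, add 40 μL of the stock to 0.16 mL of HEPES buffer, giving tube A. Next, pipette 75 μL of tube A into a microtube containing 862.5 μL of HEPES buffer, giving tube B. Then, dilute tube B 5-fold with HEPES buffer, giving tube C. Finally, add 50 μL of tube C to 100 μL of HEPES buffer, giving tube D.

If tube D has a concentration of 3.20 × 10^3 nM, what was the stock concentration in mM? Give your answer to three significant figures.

Step 1: 40 μL + 0.16 mL = 200 μL total → factor 200/40 = 5
Step 2: 75 μL + 862.5 μL = 937.5 μL total → factor 937.5/75 = 12.5
Step 3: 5-fold → factor 5
Step 4: 50 μL + 100 μL = 150 μL total → factor 150/50 = 3
Overall dilution factor = 5 × 12.5 × 5 × 3 = 937.5
Stock = 3.20 × 10^3 nM × 937.5 = 3.000 × 10^6 nM = 3.00 mM

3.00 mM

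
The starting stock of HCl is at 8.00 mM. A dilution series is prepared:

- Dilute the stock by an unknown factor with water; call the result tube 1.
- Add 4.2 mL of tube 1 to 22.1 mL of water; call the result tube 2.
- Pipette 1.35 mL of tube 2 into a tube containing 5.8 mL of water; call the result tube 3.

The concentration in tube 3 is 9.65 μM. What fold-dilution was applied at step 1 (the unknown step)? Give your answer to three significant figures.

Step 1: unknown factor x
Step 2: 4.2 mL + 22.1 mL = 26.3 mL total → factor 26.3/4.2 = 6.2619
Step 3: 1.35 mL + 5.8 mL = 7.15 mL total → factor 7.15/1.35 = 5.2963
Product of known-step factors = 33.165
Overall factor = 8.00 mM / (9.65 μM) = 829.02
x = 829.02 / 33.165 = 25.0

25.0-fold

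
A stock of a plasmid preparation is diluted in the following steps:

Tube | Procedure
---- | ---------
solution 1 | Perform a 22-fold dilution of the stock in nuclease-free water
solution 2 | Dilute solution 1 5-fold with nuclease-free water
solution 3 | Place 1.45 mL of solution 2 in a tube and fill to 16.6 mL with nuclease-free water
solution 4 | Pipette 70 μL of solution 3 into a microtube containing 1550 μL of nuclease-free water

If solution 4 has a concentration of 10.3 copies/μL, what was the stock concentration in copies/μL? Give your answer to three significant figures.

Step 1: 22-fold → factor 22
Step 2: 5-fold → factor 5
Step 3: 1.45 mL brought to 16.6 mL → factor 16.6/1.45 = 11.448
Step 4: 70 μL + 1550 μL = 1620 μL total → factor 1620/70 = 23.143
Overall dilution factor = 22 × 5 × 11.448 × 23.143 = 29144
Stock = 10.3 copies/μL × 29144 = 3.00 × 10^5 copies/μL

3.00 × 10^5 copies/μL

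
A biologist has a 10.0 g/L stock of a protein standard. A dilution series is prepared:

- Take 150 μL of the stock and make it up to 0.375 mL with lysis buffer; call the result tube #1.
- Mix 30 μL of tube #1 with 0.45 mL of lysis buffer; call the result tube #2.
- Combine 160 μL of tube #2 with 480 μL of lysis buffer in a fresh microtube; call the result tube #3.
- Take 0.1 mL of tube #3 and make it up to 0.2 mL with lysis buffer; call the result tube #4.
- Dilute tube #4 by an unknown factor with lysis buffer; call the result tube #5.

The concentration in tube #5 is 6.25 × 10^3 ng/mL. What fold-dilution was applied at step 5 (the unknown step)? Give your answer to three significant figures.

Step 1: 150 μL brought to 0.375 mL → factor 375/150 = 2.5
Step 2: 30 μL + 0.45 mL = 480 μL total → factor 480/30 = 16
Step 3: 160 μL + 480 μL = 640 μL total → factor 640/160 = 4
Step 4: 0.1 mL brought to 0.2 mL → factor 0.2/0.1 = 2
Step 5: unknown factor x
Product of known-step factors = 320
Overall factor = 10.0 g/L / (6.25 × 10^3 ng/mL) = 1600
x = 1600 / 320 = 5.00

5.00-fold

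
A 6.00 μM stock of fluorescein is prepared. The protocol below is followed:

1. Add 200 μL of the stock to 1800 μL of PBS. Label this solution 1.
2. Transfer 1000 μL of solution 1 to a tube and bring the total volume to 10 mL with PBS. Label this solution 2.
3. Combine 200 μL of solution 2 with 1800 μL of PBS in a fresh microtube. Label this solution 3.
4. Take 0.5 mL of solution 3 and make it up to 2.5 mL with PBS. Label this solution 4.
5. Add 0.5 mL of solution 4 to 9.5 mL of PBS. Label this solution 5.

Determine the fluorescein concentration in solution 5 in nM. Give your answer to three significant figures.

Step 1: 200 μL + 1800 μL = 2000 μL total → factor 2000/200 = 10
Step 2: 1000 μL brought to 10 mL → factor 10000/1000 = 10
Step 3: 200 μL + 1800 μL = 2000 μL total → factor 2000/200 = 10
Step 4: 0.5 mL brought to 2.5 mL → factor 2.5/0.5 = 5
Step 5: 0.5 mL + 9.5 mL = 10 mL total → factor 10/0.5 = 20
Overall dilution factor = 10 × 10 × 10 × 5 × 20 = 1 × 10^5
Final = 6.00 μM / 1 × 10^5 = 6.000 × 10^-5 μM = 0.0600 nM

0.0600 nM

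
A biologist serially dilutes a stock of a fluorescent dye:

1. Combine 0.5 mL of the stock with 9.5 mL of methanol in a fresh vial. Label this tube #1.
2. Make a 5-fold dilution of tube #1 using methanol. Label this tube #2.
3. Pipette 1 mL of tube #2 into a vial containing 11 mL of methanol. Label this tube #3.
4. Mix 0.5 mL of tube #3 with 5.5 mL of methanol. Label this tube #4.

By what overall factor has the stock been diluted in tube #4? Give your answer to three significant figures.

Step 1: 0.5 mL + 9.5 mL = 10 mL total → factor 10/0.5 = 20
Step 2: 5-fold → factor 5
Step 3: 1 mL + 11 mL = 12 mL total → factor 12/1 = 12
Step 4: 0.5 mL + 5.5 mL = 6 mL total → factor 6/0.5 = 12
Overall dilution factor = 20 × 5 × 12 × 12 = 14400

1.44 × 10^4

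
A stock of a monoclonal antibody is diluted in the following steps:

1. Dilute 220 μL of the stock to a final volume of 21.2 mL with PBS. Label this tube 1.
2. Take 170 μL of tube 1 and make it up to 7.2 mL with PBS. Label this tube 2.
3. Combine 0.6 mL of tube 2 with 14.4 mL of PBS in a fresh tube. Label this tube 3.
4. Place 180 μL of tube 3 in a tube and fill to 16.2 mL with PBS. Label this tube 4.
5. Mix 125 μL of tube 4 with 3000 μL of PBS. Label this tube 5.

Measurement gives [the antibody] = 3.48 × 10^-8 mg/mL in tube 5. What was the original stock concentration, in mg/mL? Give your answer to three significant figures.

Step 1: 220 μL brought to 21.2 mL → factor 21200/220 = 96.364
Step 2: 170 μL brought to 7.2 mL → factor 7200/170 = 42.353
Step 3: 0.6 mL + 14.4 mL = 15 mL total → factor 15/0.6 = 25
Step 4: 180 μL brought to 16.2 mL → factor 16200/180 = 90
Step 5: 125 μL + 3000 μL = 3125 μL total → factor 3125/125 = 25
Overall dilution factor = 96.364 × 42.353 × 25 × 90 × 25 = 2.2957 × 10^8
Stock = 3.48 × 10^-8 mg/mL × 2.2957 × 10^8 = 7.99 mg/mL

7.99 mg/mL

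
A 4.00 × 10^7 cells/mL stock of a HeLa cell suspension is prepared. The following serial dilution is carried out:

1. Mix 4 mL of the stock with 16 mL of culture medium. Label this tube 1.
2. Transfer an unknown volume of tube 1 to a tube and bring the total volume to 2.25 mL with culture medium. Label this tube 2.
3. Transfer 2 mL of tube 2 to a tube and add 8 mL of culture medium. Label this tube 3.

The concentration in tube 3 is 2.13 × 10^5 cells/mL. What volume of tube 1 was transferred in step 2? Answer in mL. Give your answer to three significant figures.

0.300 mL

Step 1: 4 mL + 16 mL = 20 mL total → factor 20/4 = 5
Step 2: v brought to 2.25 mL → factor = 2.25 mL/v
Step 3: 2 mL + 8 mL = 10 mL total → factor 10/2 = 5
Product of known-step factors = 25
Overall factor = 4.00 × 10^7 cells/mL / (2.13 × 10^5 cells/mL) = 187.79
Step-2 factor = 187.79 / 25 = 7.5117
v = 2.25 mL / 7.5117 = 0.300 mL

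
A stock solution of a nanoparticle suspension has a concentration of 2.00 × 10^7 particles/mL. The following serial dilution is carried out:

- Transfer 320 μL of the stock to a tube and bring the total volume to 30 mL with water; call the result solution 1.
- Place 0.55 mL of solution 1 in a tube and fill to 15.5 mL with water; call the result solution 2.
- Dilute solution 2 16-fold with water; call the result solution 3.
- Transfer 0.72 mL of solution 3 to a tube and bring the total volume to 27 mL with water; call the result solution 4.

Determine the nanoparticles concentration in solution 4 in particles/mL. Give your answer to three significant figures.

12.6 particles/mL

Step 1: 320 μL brought to 30 mL → factor 30000/320 = 93.75
Step 2: 0.55 mL brought to 15.5 mL → factor 15.5/0.55 = 28.182
Step 3: 16-fold → factor 16
Step 4: 0.72 mL brought to 27 mL → factor 27/0.72 = 37.5
Overall dilution factor = 93.75 × 28.182 × 16 × 37.5 = 1.5852 × 10^6
Final = 2.00 × 10^7 particles/mL / 1.5852 × 10^6 = 12.6 particles/mL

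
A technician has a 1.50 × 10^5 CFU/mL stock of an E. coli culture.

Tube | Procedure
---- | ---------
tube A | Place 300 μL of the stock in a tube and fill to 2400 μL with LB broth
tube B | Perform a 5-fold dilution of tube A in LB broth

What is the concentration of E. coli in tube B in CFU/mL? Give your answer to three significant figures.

Step 1: 300 μL brought to 2400 μL → factor 2400/300 = 8
Step 2: 5-fold → factor 5
Overall dilution factor = 8 × 5 = 40
Final = 1.50 × 10^5 CFU/mL / 40 = 3.75 × 10^3 CFU/mL

3.75 × 10^3 CFU/mL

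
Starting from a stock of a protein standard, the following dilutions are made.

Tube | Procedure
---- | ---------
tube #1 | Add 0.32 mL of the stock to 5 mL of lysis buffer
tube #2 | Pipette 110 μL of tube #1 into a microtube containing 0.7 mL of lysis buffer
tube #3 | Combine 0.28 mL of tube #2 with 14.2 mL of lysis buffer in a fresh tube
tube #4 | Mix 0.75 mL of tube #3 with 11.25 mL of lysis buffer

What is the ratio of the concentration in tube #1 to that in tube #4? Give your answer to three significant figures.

Step 1: 0.32 mL + 5 mL = 5.32 mL total → factor 5.32/0.32 = 16.625
Step 2: 110 μL + 0.7 mL = 810 μL total → factor 810/110 = 7.3636
Step 3: 0.28 mL + 14.2 mL = 14.48 mL total → factor 14.48/0.28 = 51.714
Step 4: 0.75 mL + 11.25 mL = 12 mL total → factor 12/0.75 = 16
Dilution factor to tube #1 = 16.625; to tube #4 = 1.0129 × 10^5
[tube #1]/[tube #4] = (factor to tube #4)/(factor to tube #1) = 1.0129 × 10^5/16.625 = 6.09 × 10^3

6.09 × 10^3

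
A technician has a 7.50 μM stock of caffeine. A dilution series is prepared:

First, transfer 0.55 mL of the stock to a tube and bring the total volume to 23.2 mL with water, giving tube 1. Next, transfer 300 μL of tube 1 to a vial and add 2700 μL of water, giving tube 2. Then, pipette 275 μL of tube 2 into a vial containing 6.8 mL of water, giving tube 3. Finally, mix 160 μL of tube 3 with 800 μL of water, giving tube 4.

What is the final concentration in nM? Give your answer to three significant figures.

Step 1: 0.55 mL brought to 23.2 mL → factor 23.2/0.55 = 42.182
Step 2: 300 μL + 2700 μL = 3000 μL total → factor 3000/300 = 10
Step 3: 275 μL + 6.8 mL = 7075 μL total → factor 7075/275 = 25.727
Step 4: 160 μL + 800 μL = 960 μL total → factor 960/160 = 6
Overall dilution factor = 42.182 × 10 × 25.727 × 6 = 65113
Final = 7.50 μM / 65113 = 0.0001152 μM = 0.115 nM

0.115 nM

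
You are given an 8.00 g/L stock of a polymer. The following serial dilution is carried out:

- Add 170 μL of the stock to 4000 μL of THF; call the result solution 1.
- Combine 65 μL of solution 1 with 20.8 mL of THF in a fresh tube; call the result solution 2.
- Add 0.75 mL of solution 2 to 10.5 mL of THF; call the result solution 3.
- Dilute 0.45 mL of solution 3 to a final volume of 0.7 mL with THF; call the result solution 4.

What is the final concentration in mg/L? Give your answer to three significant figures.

Step 1: 170 μL + 4000 μL = 4170 μL total → factor 4170/170 = 24.529
Step 2: 65 μL + 20.8 mL = 20865 μL total → factor 20865/65 = 321
Step 3: 0.75 mL + 10.5 mL = 11.25 mL total → factor 11.25/0.75 = 15
Step 4: 0.45 mL brought to 0.7 mL → factor 0.7/0.45 = 1.5556
Overall dilution factor = 24.529 × 321 × 15 × 1.5556 = 1.8373 × 10^5
Final = 8.00 g/L / 1.8373 × 10^5 = 4.354 × 10^-5 g/L = 0.0435 mg/L

0.0435 mg/L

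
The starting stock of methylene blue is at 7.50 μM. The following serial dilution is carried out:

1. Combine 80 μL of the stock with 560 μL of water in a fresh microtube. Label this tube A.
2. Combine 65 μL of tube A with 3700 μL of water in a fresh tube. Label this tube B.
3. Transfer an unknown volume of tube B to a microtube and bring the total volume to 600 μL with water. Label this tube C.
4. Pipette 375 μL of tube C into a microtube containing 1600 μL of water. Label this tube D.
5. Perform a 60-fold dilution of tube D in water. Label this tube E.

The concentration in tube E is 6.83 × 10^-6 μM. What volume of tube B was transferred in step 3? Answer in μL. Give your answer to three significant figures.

Step 1: 80 μL + 560 μL = 640 μL total → factor 640/80 = 8
Step 2: 65 μL + 3700 μL = 3765 μL total → factor 3765/65 = 57.923
Step 3: v brought to 600 μL → factor = 600 μL/v
Step 4: 375 μL + 1600 μL = 1975 μL total → factor 1975/375 = 5.2667
Step 5: 60-fold → factor 60
Product of known-step factors = 1.4643 × 10^5
Overall factor = 7.50 μM / (6.83 × 10^-6 μM) = 1.0981 × 10^6
Step-3 factor = 1.0981 × 10^6 / 1.4643 × 10^5 = 7.4991
v = 600 μL / 7.4991 = 80.0 μL

80.0 μL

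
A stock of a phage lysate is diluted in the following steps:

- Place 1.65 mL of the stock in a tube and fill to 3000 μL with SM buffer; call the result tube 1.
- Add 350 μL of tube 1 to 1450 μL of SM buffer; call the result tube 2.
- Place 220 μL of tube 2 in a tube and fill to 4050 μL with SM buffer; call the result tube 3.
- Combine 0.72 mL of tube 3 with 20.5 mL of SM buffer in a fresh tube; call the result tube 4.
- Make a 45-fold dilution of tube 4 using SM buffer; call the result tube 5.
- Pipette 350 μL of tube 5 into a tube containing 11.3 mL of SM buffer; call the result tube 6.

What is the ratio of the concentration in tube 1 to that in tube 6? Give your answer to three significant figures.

Step 1: 1.65 mL brought to 3000 μL → factor 3/1.65 = 1.8182
Step 2: 350 μL + 1450 μL = 1800 μL total → factor 1800/350 = 5.1429
Step 3: 220 μL brought to 4050 μL → factor 4050/220 = 18.409
Step 4: 0.72 mL + 20.5 mL = 21.22 mL total → factor 21.22/0.72 = 29.472
Step 5: 45-fold → factor 45
Step 6: 350 μL + 11.3 mL = 11650 μL total → factor 11650/350 = 33.286
Dilution factor to tube 1 = 1.8182; to tube 6 = 7.599 × 10^6
[tube 1]/[tube 6] = (factor to tube 6)/(factor to tube 1) = 7.599 × 10^6/1.8182 = 4.18 × 10^6

4.18 × 10^6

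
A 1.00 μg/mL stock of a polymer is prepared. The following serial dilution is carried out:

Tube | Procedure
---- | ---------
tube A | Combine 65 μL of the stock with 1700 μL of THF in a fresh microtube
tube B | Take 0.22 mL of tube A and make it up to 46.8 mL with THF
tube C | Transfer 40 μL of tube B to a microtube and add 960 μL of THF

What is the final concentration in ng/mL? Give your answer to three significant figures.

Step 1: 65 μL + 1700 μL = 1765 μL total → factor 1765/65 = 27.154
Step 2: 0.22 mL brought to 46.8 mL → factor 46.8/0.22 = 212.73
Step 3: 40 μL + 960 μL = 1000 μL total → factor 1000/40 = 25
Overall dilution factor = 27.154 × 212.73 × 25 = 1.4441 × 10^5
Final = 1.00 μg/mL / 1.4441 × 10^5 = 6.925 × 10^-6 μg/mL = 0.00692 ng/mL

0.00692 ng/mL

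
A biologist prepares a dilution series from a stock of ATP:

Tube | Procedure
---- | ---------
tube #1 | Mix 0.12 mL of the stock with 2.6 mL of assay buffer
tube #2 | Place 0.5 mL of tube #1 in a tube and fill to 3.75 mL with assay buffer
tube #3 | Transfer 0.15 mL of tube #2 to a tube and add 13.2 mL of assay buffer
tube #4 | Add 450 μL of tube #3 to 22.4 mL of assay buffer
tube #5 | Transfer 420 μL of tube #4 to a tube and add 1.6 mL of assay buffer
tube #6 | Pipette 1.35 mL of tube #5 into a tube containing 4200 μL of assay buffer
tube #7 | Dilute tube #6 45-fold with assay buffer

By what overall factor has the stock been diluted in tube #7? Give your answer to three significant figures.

Step 1: 0.12 mL + 2.6 mL = 2.72 mL total → factor 2.72/0.12 = 22.667
Step 2: 0.5 mL brought to 3.75 mL → factor 3.75/0.5 = 7.5
Step 3: 0.15 mL + 13.2 mL = 13.35 mL total → factor 13.35/0.15 = 89
Step 4: 450 μL + 22.4 mL = 22850 μL total → factor 22850/450 = 50.778
Step 5: 420 μL + 1.6 mL = 2020 μL total → factor 2020/420 = 4.8095
Step 6: 1.35 mL + 4200 μL = 5.55 mL total → factor 5.55/1.35 = 4.1111
Step 7: 45-fold → factor 45
Overall dilution factor = 22.667 × 7.5 × 89 × 50.778 × 4.8095 × 4.1111 × 45 = 6.8358 × 10^8

6.84 × 10^8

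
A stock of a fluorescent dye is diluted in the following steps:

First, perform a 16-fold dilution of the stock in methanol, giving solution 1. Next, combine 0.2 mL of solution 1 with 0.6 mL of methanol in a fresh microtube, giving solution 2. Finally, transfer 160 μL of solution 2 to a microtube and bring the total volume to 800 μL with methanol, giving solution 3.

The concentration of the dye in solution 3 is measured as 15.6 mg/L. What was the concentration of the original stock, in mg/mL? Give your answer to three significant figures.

Step 1: 16-fold → factor 16
Step 2: 0.2 mL + 0.6 mL = 0.8 mL total → factor 0.8/0.2 = 4
Step 3: 160 μL brought to 800 μL → factor 800/160 = 5
Overall dilution factor = 16 × 4 × 5 = 320
Stock = 15.6 mg/L × 320 = 4992 mg/L = 4.99 mg/mL

4.99 mg/mL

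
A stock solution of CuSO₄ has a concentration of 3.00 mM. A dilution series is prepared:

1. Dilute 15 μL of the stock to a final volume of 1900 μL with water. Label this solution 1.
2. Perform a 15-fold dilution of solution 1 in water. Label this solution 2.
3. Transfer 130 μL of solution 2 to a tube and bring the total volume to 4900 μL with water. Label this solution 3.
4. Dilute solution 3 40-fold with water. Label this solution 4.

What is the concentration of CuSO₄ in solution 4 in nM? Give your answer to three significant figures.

Step 1: 15 μL brought to 1900 μL → factor 1900/15 = 126.67
Step 2: 15-fold → factor 15
Step 3: 130 μL brought to 4900 μL → factor 4900/130 = 37.692
Step 4: 40-fold → factor 40
Overall dilution factor = 126.67 × 15 × 37.692 × 40 = 2.8646 × 10^6
Final = 3.00 mM / 2.8646 × 10^6 = 1.047 × 10^-6 mM = 1.05 nM

1.05 nM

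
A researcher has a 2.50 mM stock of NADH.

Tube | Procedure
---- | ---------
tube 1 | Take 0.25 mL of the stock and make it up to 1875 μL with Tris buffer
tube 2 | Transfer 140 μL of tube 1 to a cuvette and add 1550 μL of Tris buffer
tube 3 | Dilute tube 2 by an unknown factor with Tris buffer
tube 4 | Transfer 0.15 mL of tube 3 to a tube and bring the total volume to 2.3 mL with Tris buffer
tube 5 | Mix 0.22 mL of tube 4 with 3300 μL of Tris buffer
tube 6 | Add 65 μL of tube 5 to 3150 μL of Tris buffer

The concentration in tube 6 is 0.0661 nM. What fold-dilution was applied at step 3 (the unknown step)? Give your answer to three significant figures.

34.4-fold

Step 1: 0.25 mL brought to 1875 μL → factor 1.875/0.25 = 7.5
Step 2: 140 μL + 1550 μL = 1690 μL total → factor 1690/140 = 12.071
Step 3: unknown factor x
Step 4: 0.15 mL brought to 2.3 mL → factor 2.3/0.15 = 15.333
Step 5: 0.22 mL + 3300 μL = 3.52 mL total → factor 3.52/0.22 = 16
Step 6: 65 μL + 3150 μL = 3215 μL total → factor 3215/65 = 49.462
Product of known-step factors = 1.0986 × 10^6
Overall factor = 2.50 mM / (0.0661 nM) = 3.7821 × 10^7
x = 3.7821 × 10^7 / 1.0986 × 10^6 = 34.4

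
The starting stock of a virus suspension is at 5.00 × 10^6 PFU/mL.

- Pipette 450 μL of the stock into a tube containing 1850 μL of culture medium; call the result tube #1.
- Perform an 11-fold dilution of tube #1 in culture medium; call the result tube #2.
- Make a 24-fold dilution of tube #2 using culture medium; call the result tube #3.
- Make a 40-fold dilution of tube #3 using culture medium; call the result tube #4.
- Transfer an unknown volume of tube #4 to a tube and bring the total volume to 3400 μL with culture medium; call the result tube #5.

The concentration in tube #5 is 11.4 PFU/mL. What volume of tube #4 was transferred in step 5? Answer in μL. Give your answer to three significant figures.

418 μL

Step 1: 450 μL + 1850 μL = 2300 μL total → factor 2300/450 = 5.1111
Step 2: 11-fold → factor 11
Step 3: 24-fold → factor 24
Step 4: 40-fold → factor 40
Step 5: v brought to 3400 μL → factor = 3400 μL/v
Product of known-step factors = 53973
Overall factor = 5.00 × 10^6 PFU/mL / (11.4 PFU/mL) = 4.386 × 10^5
Step-5 factor = 4.386 × 10^5 / 53973 = 8.1262
v = 3400 μL / 8.1262 = 418 μL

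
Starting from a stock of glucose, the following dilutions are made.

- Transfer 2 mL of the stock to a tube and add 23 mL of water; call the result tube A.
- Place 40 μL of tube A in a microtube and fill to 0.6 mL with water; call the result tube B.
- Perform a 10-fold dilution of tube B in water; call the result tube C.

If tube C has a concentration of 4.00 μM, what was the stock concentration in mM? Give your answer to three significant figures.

7.50 mM

Step 1: 2 mL + 23 mL = 25 mL total → factor 25/2 = 12.5
Step 2: 40 μL brought to 0.6 mL → factor 600/40 = 15
Step 3: 10-fold → factor 10
Overall dilution factor = 12.5 × 15 × 10 = 1875
Stock = 4.00 μM × 1875 = 7500 μM = 7.50 mM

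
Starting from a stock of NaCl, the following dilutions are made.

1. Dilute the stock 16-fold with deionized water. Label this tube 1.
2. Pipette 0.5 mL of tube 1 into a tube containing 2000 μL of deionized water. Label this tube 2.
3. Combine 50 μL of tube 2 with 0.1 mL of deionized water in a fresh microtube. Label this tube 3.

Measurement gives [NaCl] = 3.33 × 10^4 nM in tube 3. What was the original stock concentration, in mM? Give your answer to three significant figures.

Step 1: 16-fold → factor 16
Step 2: 0.5 mL + 2000 μL = 2.5 mL total → factor 2.5/0.5 = 5
Step 3: 50 μL + 0.1 mL = 150 μL total → factor 150/50 = 3
Overall dilution factor = 16 × 5 × 3 = 240
Stock = 3.33 × 10^4 nM × 240 = 7.992 × 10^6 nM = 7.99 mM

7.99 mM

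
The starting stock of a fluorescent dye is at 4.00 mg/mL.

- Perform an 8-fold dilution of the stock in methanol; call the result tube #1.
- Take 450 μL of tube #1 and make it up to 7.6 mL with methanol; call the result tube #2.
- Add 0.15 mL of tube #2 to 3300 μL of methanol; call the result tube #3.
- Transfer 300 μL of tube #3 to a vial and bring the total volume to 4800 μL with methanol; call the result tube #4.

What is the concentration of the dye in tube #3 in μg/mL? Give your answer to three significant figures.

1.29 μg/mL

Step 1: 8-fold → factor 8
Step 2: 450 μL brought to 7.6 mL → factor 7600/450 = 16.889
Step 3: 0.15 mL + 3300 μL = 3.45 mL total → factor 3.45/0.15 = 23
Dilution factor through tube #3 = 8 × 16.889 × 23 = 3107.6
[tube #3] = 4.00 mg/mL / 3107.6 = 0.001287 mg/mL = 1.29 μg/mL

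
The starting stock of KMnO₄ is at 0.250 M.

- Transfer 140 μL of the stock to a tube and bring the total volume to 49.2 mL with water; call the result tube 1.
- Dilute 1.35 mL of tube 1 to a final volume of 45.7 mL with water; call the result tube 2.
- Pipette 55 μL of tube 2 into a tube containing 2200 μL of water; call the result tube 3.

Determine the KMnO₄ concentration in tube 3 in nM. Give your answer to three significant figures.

Step 1: 140 μL brought to 49.2 mL → factor 49200/140 = 351.43
Step 2: 1.35 mL brought to 45.7 mL → factor 45.7/1.35 = 33.852
Step 3: 55 μL + 2200 μL = 2255 μL total → factor 2255/55 = 41
Overall dilution factor = 351.43 × 33.852 × 41 = 4.8776 × 10^5
Final = 0.250 M / 4.8776 × 10^5 = 5.126 × 10^-7 M = 513 nM

513 nM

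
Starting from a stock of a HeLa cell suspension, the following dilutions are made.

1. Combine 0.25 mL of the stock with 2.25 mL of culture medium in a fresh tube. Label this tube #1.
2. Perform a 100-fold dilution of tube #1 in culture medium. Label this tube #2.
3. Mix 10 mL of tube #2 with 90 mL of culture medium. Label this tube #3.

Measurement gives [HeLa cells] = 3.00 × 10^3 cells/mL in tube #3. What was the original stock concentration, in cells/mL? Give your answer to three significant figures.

3.00 × 10^7 cells/mL

Step 1: 0.25 mL + 2.25 mL = 2.5 mL total → factor 2.5/0.25 = 10
Step 2: 100-fold → factor 100
Step 3: 10 mL + 90 mL = 100 mL total → factor 100/10 = 10
Overall dilution factor = 10 × 100 × 10 = 10000
Stock = 3.00 × 10^3 cells/mL × 10000 = 3.00 × 10^7 cells/mL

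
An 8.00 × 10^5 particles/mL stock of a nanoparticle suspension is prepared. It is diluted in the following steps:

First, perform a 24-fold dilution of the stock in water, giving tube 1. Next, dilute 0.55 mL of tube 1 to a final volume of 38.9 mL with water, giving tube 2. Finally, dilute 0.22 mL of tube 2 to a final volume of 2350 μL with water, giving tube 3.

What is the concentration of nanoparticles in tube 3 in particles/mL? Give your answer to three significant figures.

Step 1: 24-fold → factor 24
Step 2: 0.55 mL brought to 38.9 mL → factor 38.9/0.55 = 70.727
Step 3: 0.22 mL brought to 2350 μL → factor 2.35/0.22 = 10.682
Overall dilution factor = 24 × 70.727 × 10.682 = 18132
Final = 8.00 × 10^5 particles/mL / 18132 = 44.1 particles/mL

44.1 particles/mL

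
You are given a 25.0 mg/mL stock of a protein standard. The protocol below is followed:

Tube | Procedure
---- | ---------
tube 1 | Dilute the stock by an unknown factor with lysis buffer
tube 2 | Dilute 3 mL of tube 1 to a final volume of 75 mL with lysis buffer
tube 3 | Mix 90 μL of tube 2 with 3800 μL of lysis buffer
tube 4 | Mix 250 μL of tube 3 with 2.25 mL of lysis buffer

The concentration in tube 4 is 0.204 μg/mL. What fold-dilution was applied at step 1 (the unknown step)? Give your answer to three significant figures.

11.3-fold

Step 1: unknown factor x
Step 2: 3 mL brought to 75 mL → factor 75/3 = 25
Step 3: 90 μL + 3800 μL = 3890 μL total → factor 3890/90 = 43.222
Step 4: 250 μL + 2.25 mL = 2500 μL total → factor 2500/250 = 10
Product of known-step factors = 10806
Overall factor = 25.0 mg/mL / (0.204 μg/mL) = 1.2255 × 10^5
x = 1.2255 × 10^5 / 10806 = 11.3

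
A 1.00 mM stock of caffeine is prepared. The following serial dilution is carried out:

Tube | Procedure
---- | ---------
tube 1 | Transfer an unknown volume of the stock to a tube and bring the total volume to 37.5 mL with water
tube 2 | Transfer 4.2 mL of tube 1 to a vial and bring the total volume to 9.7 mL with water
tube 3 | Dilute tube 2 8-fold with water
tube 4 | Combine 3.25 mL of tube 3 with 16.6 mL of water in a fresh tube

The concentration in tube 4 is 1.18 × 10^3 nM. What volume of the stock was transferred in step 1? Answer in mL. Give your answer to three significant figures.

Step 1: v brought to 37.5 mL → factor = 37.5 mL/v
Step 2: 4.2 mL brought to 9.7 mL → factor 9.7/4.2 = 2.3095
Step 3: 8-fold → factor 8
Step 4: 3.25 mL + 16.6 mL = 19.85 mL total → factor 19.85/3.25 = 6.1077
Product of known-step factors = 112.85
Overall factor = 1.00 mM / (1.18 × 10^3 nM) = 847.46
Step-1 factor = 847.46 / 112.85 = 7.5098
v = 37.5 mL / 7.5098 = 4.99 mL

4.99 mL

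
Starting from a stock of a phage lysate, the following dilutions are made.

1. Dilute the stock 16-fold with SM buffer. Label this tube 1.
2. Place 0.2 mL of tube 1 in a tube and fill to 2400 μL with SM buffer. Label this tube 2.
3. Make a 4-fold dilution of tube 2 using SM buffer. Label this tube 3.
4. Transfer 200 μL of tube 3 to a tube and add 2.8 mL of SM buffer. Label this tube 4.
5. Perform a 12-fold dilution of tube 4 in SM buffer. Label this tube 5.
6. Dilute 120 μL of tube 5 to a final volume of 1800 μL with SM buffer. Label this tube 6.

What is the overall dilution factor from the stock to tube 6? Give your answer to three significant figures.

Step 1: 16-fold → factor 16
Step 2: 0.2 mL brought to 2400 μL → factor 2.4/0.2 = 12
Step 3: 4-fold → factor 4
Step 4: 200 μL + 2.8 mL = 3000 μL total → factor 3000/200 = 15
Step 5: 12-fold → factor 12
Step 6: 120 μL brought to 1800 μL → factor 1800/120 = 15
Overall dilution factor = 16 × 12 × 4 × 15 × 12 × 15 = 2.0736 × 10^6

2.07 × 10^6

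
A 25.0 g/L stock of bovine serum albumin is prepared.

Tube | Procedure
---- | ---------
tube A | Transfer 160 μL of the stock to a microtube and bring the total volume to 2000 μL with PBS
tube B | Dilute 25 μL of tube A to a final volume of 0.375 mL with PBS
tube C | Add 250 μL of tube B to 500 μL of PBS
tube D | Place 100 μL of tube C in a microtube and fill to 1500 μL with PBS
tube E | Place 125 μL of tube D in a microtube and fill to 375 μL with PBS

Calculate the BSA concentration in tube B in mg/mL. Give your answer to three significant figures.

Step 1: 160 μL brought to 2000 μL → factor 2000/160 = 12.5
Step 2: 25 μL brought to 0.375 mL → factor 375/25 = 15
Dilution factor through tube B = 12.5 × 15 = 187.5
[tube B] = 25.0 g/L / 187.5 = 0.1333 g/L = 0.133 mg/mL

0.133 mg/mL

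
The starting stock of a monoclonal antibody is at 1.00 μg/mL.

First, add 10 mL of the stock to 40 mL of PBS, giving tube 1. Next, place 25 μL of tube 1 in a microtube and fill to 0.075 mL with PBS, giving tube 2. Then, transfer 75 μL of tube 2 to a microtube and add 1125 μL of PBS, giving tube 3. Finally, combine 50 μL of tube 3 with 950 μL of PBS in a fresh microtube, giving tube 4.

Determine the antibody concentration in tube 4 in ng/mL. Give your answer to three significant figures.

Step 1: 10 mL + 40 mL = 50 mL total → factor 50/10 = 5
Step 2: 25 μL brought to 0.075 mL → factor 75/25 = 3
Step 3: 75 μL + 1125 μL = 1200 μL total → factor 1200/75 = 16
Step 4: 50 μL + 950 μL = 1000 μL total → factor 1000/50 = 20
Overall dilution factor = 5 × 3 × 16 × 20 = 4800
Final = 1.00 μg/mL / 4800 = 0.0002083 μg/mL = 0.208 ng/mL

0.208 ng/mL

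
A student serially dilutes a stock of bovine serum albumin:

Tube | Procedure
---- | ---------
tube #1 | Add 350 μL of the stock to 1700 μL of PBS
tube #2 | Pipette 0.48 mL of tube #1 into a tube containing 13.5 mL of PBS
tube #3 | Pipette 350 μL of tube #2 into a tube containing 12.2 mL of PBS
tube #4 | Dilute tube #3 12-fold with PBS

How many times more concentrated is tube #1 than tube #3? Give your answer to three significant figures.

Step 1: 350 μL + 1700 μL = 2050 μL total → factor 2050/350 = 5.8571
Step 2: 0.48 mL + 13.5 mL = 13.98 mL total → factor 13.98/0.48 = 29.125
Step 3: 350 μL + 12.2 mL = 12550 μL total → factor 12550/350 = 35.857
Dilution factor to tube #1 = 5.8571; to tube #3 = 6116.8
[tube #1]/[tube #3] = (factor to tube #3)/(factor to tube #1) = 6116.8/5.8571 = 1.04 × 10^3

1.04 × 10^3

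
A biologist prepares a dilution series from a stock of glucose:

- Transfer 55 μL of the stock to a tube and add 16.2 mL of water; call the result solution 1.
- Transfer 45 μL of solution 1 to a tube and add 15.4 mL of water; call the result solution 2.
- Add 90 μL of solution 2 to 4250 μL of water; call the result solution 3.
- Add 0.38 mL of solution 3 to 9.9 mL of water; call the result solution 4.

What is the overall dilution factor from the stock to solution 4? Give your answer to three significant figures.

1.32 × 10^8

Step 1: 55 μL + 16.2 mL = 16255 μL total → factor 16255/55 = 295.55
Step 2: 45 μL + 15.4 mL = 15445 μL total → factor 15445/45 = 343.22
Step 3: 90 μL + 4250 μL = 4340 μL total → factor 4340/90 = 48.222
Step 4: 0.38 mL + 9.9 mL = 10.28 mL total → factor 10.28/0.38 = 27.053
Overall dilution factor = 295.55 × 343.22 × 48.222 × 27.053 = 1.3233 × 10^8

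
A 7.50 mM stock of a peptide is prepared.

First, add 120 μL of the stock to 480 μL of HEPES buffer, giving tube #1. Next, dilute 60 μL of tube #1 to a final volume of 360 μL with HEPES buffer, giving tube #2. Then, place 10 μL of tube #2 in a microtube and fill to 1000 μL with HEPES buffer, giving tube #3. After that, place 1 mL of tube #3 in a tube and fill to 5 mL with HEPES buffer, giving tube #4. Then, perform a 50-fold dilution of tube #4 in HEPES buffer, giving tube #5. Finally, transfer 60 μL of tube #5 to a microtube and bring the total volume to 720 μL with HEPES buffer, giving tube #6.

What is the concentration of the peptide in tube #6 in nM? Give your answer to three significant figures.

Step 1: 120 μL + 480 μL = 600 μL total → factor 600/120 = 5
Step 2: 60 μL brought to 360 μL → factor 360/60 = 6
Step 3: 10 μL brought to 1000 μL → factor 1000/10 = 100
Step 4: 1 mL brought to 5 mL → factor 5/1 = 5
Step 5: 50-fold → factor 50
Step 6: 60 μL brought to 720 μL → factor 720/60 = 12
Dilution factor through tube #6 = 5 × 6 × 100 × 5 × 50 × 12 = 9 × 10^6
[tube #6] = 7.50 mM / 9 × 10^6 = 8.333 × 10^-7 mM = 0.833 nM

0.833 nM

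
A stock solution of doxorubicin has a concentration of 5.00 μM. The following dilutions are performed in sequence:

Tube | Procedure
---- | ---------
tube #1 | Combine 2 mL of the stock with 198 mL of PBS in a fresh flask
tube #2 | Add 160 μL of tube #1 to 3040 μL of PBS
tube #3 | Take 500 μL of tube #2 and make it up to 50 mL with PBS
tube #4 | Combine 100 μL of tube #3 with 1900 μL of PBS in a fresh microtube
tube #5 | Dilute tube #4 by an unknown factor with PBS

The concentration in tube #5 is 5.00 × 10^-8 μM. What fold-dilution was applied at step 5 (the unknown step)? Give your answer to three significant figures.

Step 1: 2 mL + 198 mL = 200 mL total → factor 200/2 = 100
Step 2: 160 μL + 3040 μL = 3200 μL total → factor 3200/160 = 20
Step 3: 500 μL brought to 50 mL → factor 50000/500 = 100
Step 4: 100 μL + 1900 μL = 2000 μL total → factor 2000/100 = 20
Step 5: unknown factor x
Product of known-step factors = 4 × 10^6
Overall factor = 5.00 μM / (5.00 × 10^-8 μM) = 1 × 10^8
x = 1 × 10^8 / 4 × 10^6 = 25.0

25.0-fold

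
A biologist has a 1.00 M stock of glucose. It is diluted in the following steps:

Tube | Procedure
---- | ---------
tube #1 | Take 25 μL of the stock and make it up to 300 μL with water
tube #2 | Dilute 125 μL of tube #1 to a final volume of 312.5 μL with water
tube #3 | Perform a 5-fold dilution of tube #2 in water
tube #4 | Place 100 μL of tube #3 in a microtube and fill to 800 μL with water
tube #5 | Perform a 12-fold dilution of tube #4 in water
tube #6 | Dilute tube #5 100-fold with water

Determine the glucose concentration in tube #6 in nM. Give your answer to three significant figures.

694 nM

Step 1: 25 μL brought to 300 μL → factor 300/25 = 12
Step 2: 125 μL brought to 312.5 μL → factor 312.5/125 = 2.5
Step 3: 5-fold → factor 5
Step 4: 100 μL brought to 800 μL → factor 800/100 = 8
Step 5: 12-fold → factor 12
Step 6: 100-fold → factor 100
Overall dilution factor = 12 × 2.5 × 5 × 8 × 12 × 100 = 1.44 × 10^6
Final = 1.00 M / 1.44 × 10^6 = 6.944 × 10^-7 M = 694 nM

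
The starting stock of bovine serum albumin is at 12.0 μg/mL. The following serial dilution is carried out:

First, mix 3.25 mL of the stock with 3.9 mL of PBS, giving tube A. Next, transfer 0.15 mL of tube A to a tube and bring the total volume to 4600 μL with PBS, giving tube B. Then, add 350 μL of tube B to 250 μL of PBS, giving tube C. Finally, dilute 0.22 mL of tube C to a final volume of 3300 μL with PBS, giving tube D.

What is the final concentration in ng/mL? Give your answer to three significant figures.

Step 1: 3.25 mL + 3.9 mL = 7.15 mL total → factor 7.15/3.25 = 2.2
Step 2: 0.15 mL brought to 4600 μL → factor 4.6/0.15 = 30.667
Step 3: 350 μL + 250 μL = 600 μL total → factor 600/350 = 1.7143
Step 4: 0.22 mL brought to 3300 μL → factor 3.3/0.22 = 15
Overall dilution factor = 2.2 × 30.667 × 1.7143 × 15 = 1734.9
Final = 12.0 μg/mL / 1734.9 = 0.006917 μg/mL = 6.92 ng/mL

6.92 ng/mL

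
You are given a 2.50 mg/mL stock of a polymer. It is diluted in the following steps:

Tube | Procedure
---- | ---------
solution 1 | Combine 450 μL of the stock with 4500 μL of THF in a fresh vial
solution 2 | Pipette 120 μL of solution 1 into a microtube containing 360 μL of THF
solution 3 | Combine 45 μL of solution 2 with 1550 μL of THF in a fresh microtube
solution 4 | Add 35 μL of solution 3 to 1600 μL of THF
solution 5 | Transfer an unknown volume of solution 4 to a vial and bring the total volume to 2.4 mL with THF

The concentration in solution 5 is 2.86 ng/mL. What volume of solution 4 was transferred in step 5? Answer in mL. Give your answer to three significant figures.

Step 1: 450 μL + 4500 μL = 4950 μL total → factor 4950/450 = 11
Step 2: 120 μL + 360 μL = 480 μL total → factor 480/120 = 4
Step 3: 45 μL + 1550 μL = 1595 μL total → factor 1595/45 = 35.444
Step 4: 35 μL + 1600 μL = 1635 μL total → factor 1635/35 = 46.714
Step 5: v brought to 2.4 mL → factor = 2.4 mL/v
Product of known-step factors = 72854
Overall factor = 2.50 mg/mL / (2.86 ng/mL) = 8.7413 × 10^5
Step-5 factor = 8.7413 × 10^5 / 72854 = 11.998
v = 2.4 mL / 11.998 = 0.200 mL

0.200 mL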